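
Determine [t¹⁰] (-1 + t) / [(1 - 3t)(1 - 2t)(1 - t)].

Partial fractions give a closed form: a_n = (-3)·3^n + (2)·2^n.
At n = 10: a_10 = -175099.

-175099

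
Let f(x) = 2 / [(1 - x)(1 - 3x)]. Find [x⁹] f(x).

Partial fractions give a closed form: a_n = (-1)·1^n + (3)·3^n.
At n = 9: a_9 = 59048.

59048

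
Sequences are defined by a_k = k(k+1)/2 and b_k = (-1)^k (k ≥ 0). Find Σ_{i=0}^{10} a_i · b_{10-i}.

30

This is [x^10] in the product of the two ordinary generating functions.
Σ = 0·1 + 1·(-1) + 3·1 + 6·(-1) + 10·1 + 15·(-1) + 21·1 + 28·(-1) + 36·1 + 45·(-1) + 55·1 = 30.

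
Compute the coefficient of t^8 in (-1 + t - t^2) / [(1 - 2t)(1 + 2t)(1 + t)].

The denominator gives the recurrence a_n = −a_(n−1) + 4a_(n−2) + 4a_(n−3) for n ≥ 3; the numerator fixes a_0 = -1, a_1 = 2, a_2 = -7.
Iterating: -1, 2, -7, 11, -31, 47, -127, 191, -511, so a_8 = -511.

-511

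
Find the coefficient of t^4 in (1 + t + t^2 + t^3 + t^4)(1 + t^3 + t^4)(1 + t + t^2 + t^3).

7

(1 + t + t^2 + t^3 + t^4) has coefficients 1,1,1,1,1 for degrees 0…4.
(1 + t^3 + t^4) has coefficients 1,0,0,1,1 for degrees 0…4.
Finally multiplying by (1 + t + t^2 + t^3), the product of all factors after the first has coefficients 1,1,1,2,2 for degrees 0…4.
[t^4] = 1·2 + 1·2 + 1·1 + 1·1 + 1·1 = 7.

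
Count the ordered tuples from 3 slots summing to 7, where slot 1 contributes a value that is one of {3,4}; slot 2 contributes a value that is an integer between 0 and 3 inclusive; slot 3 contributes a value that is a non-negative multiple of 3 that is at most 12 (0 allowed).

The generating function for the choices is (z^3 + z^4)·(1 + z + z^2 + z^3)·(1 + z^3 + z^6 + z^9 + z^12); the count is [z^7].
(z^3 + z^4) has coefficients 0,0,0,1,1 for degrees 0…4.
(1 + z + z^2 + z^3) has coefficients 1,1,1,1,0,0,0,0 for degrees 0…7.
Finally multiplying by (1 + z^3 + z^6 + z^9 + z^12), the product of all factors after the first has coefficients 1,1,1,2,1,1,2,1 for degrees 0…7.
[z^7] = 1·1 + 1·2 = 3.

3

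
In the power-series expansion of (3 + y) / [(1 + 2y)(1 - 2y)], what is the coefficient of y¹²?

12288

The denominator gives the recurrence a_n = 4a_(n−2) for n ≥ 3; the numerator fixes a_0 = 3, a_1 = 1, a_2 = 12.
Iterating: 3, 1, 12, 4, 48, 16, 192, 64, 768, 256, 3072, 1024, 12288, so a_12 = 12288.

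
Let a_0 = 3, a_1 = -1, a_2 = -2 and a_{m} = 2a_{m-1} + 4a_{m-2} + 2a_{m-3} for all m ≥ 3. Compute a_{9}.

-5304

The ordinary generating function has denominator 1 - 2t - 4t^2 - 2t^3.
Iterating the recurrence: a_0,…,a_{9} = 3, -1, -2, -2, -14, -40, -140, -468, -1576, -5304.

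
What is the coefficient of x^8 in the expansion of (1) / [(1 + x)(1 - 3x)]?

4921

The denominator gives the recurrence a_n = 2a_(n−1) + 3a_(n−2) for n ≥ 3; the numerator fixes a_0 = 1, a_1 = 2, a_2 = 7.
Iterating: 1, 2, 7, 20, 61, 182, 547, 1640, 4921, so a_8 = 4921.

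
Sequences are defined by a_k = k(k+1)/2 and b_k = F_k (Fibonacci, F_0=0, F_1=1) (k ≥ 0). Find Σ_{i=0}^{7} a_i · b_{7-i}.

Write out a_i and b_{7-i} for i = 0,…,7 and sum the products.
Σ = 0·13 + 1·8 + 3·5 + 6·3 + 10·2 + 15·1 + 21·1 + 28·0 = 97.

97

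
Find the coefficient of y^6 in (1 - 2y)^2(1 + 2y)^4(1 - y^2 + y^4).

(1 - 2y)^2 has coefficients 1,-4,4 for degrees 0…2.
(1 + 2y)^4 has coefficients 1,8,24,32,16,0,0 for degrees 0…6.
Finally multiplying by (1 - y^2 + y^4), the product of all factors after the first has coefficients 1,8,23,24,-7,-24,8 for degrees 0…6.
[y^6] = 1·8 − 4·(-24) + 4·(-7) = 76.

76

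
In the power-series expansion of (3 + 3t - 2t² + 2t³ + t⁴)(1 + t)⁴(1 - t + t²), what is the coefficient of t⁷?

(3 + 3t - 2t² + 2t³ + t⁴) has coefficients 3,3,-2,2,1 for degrees 0…4.
(1 + t)⁴ has coefficients 1,4,6,4,1,0,0,0 for degrees 0…7.
Finally multiplying by (1 - t + t²), the product of all factors after the first has coefficients 1,3,3,2,3,3,1,0 for degrees 0…7.
[t⁷] = 3·0 + 3·1 − 2·3 + 2·3 + 1·2 = 5.

5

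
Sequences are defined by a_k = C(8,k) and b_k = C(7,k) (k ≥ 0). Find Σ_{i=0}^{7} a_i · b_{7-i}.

The convolution is the x^7 coefficient of A(x)B(x).
Σ = 1·1 + 8·7 + 28·21 + 56·35 + 70·35 + 56·21 + 28·7 + 8·1 = 6435.

6435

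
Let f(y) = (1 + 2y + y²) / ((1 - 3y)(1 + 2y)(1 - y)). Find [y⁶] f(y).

The denominator gives the recurrence a_n = 2a_(n−1) + 5a_(n−2) − 6a_(n−3) for n ≥ 3; the numerator fixes a_0 = 1, a_1 = 4, a_2 = 14.
Iterating: 1, 4, 14, 42, 130, 386, 1170, so a_6 = 1170.

1170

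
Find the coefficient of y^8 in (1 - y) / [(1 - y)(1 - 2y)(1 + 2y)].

Partial fractions give a closed form: a_n = (1/2)·2^n + (1/2)·(-2)^n.
At n = 8: a_8 = 256.

256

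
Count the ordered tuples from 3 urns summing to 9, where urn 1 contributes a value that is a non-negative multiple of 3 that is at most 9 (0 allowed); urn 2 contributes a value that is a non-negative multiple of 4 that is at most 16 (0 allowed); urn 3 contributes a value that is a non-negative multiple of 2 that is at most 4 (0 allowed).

2

The generating function for the choices is (1 + y^3 + y^6 + y^9)·(1 + y^4 + y^8 + y^12 + y^16)·(1 + y^2 + y^4); the count is [y^9].
(1 + y^3 + y^6 + y^9) has coefficients 1,0,0,1,0,0,1,0,0,1 for degrees 0…9.
(1 + y^4 + y^8 + y^12 + y^16) has coefficients 1,0,0,0,1,0,0,0,1,0 for degrees 0…9.
Finally multiplying by (1 + y^2 + y^4), the product of all factors after the first has coefficients 1,0,1,0,2,0,1,0,2,0 for degrees 0…9.
[y^9] = 1·0 + 1·1 + 1·0 + 1·1 = 2.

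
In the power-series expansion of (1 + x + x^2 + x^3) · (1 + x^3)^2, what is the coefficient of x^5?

2

(1 + x + x^2 + x^3) has coefficients 1,1,1,1 for degrees 0…3.
(1 + x^3)^2 has coefficients 1,0,0,2,0,0 for degrees 0…5.
[x^5] = 1·0 + 1·0 + 1·2 + 1·0 = 2.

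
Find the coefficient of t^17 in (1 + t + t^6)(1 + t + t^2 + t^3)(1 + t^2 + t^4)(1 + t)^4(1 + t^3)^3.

(1 + t + t^6) has coefficients 1,1,0,0,0,0,1 for degrees 0…6.
(1 + t + t^2 + t^3) has coefficients 1,1,1,1,0,0,0,0,0,0,0,0,0,0,0,0,0,0 for degrees 0…17.
Multiplying by (1 + t^2 + t^4) gives running coefficients 1,1,2,2,2,2,1,1,0,0,0,0,0,0,0,0,0,0 for degrees 0…17.
Multiplying by (1 + t)^4 gives running coefficients 1,5,12,20,27,31,31,27,20,12,5,1,0,0,0,0,0,0 for degrees 0…17.
Finally multiplying by (1 + t^3)^3, the product of all factors after the first has coefficients 1,5,12,23,42,67,94,123,149,166,172,166,149,123,94,67,42,23 for degrees 0…17.
[t^17] = 1·23 + 1·42 + 1·166 = 231.

231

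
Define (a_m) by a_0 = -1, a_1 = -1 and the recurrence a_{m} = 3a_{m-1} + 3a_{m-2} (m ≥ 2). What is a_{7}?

-4401

The ordinary generating function has denominator 1 - 3x - 3x^2.
Iterating the recurrence: a_0,…,a_{7} = -1, -1, -6, -21, -81, -306, -1161, -4401.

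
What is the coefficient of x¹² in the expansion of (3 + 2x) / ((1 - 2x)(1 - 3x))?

Partial fractions give a closed form: a_n = (-8)·2^n + (11)·3^n.
At n = 12: a_12 = 5813083.

5813083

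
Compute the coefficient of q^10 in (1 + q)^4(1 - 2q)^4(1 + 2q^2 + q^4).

24

(1 + q)^4 has coefficients 1,4,6,4,1 for degrees 0…4.
(1 - 2q)^4 has coefficients 1,-8,24,-32,16,0,0,0,0,0,0 for degrees 0…10.
Finally multiplying by (1 + 2q^2 + q^4), the product of all factors after the first has coefficients 1,-8,26,-48,65,-72,56,-32,16,0,0 for degrees 0…10.
[q^10] = 1·0 + 4·0 + 6·16 + 4·(-32) + 1·56 = 24.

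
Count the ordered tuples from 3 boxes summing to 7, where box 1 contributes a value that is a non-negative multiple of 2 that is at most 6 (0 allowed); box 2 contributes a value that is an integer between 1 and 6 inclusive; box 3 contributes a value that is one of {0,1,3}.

8

The generating function for the choices is (1 + x^2 + x^4 + x^6)·(x + x^2 + x^3 + x^4 + x^5 + x^6)·(1 + x + x^3); the count is [x^7].
(1 + x^2 + x^4 + x^6) has coefficients 1,0,1,0,1,0,1 for degrees 0…6.
(x + x^2 + x^3 + x^4 + x^5 + x^6) has coefficients 0,1,1,1,1,1,1,0 for degrees 0…7.
Finally multiplying by (1 + x + x^3), the product of all factors after the first has coefficients 0,1,2,2,3,3,3,2 for degrees 0…7.
[x^7] = 1·2 + 1·3 + 1·2 + 1·1 = 8.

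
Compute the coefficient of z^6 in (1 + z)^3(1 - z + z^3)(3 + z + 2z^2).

(1 + z)^3 has coefficients 1,3,3,1 for degrees 0…3.
(1 - z + z^3) has coefficients 1,-1,0,1,0,0,0 for degrees 0…6.
Finally multiplying by (3 + z + 2z^2), the product of all factors after the first has coefficients 3,-2,1,1,1,2,0 for degrees 0…6.
[z^6] = 1·0 + 3·2 + 3·1 + 1·1 = 10.

10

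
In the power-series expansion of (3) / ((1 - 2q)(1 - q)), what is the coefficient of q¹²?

The denominator gives the recurrence a_n = 3a_(n−1) − 2a_(n−2) for n ≥ 3; the numerator fixes a_0 = 3, a_1 = 9, a_2 = 21.
Iterating: 3, 9, 21, 45, 93, 189, 381, 765, 1533, 3069, 6141, 12285, 24573, so a_12 = 24573.

24573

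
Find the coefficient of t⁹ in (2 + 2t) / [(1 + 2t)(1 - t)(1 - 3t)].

The denominator gives the recurrence a_n = 2a_(n−1) + 5a_(n−2) − 6a_(n−3) for n ≥ 3; the numerator fixes a_0 = 2, a_1 = 6, a_2 = 22.
Iterating: 2, 6, 22, 62, 198, 574, 1766, 5214, 15814, 47102, so a_9 = 47102.

47102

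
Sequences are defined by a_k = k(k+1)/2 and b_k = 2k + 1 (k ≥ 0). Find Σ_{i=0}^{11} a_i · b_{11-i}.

This is [x^11] in the product of the two ordinary generating functions.
Σ = 0·23 + 1·21 + 3·19 + 6·17 + 10·15 + 15·13 + 21·11 + 28·9 + 36·7 + 45·5 + 55·3 + 66·1 = 1716.

1716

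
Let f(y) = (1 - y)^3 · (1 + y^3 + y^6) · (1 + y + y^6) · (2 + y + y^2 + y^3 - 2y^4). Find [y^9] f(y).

5

(1 - y)^3 has coefficients 1,-3,3,-1 for degrees 0…3.
(1 + y^3 + y^6) has coefficients 1,0,0,1,0,0,1,0,0,0 for degrees 0…9.
Multiplying by (1 + y + y^6) gives running coefficients 1,1,0,1,1,0,2,1,0,1 for degrees 0…9.
Finally multiplying by (2 + y + y^2 + y^3 - 2y^4), the product of all factors after the first has coefficients 2,3,2,4,2,0,6,3,1,5 for degrees 0…9.
[y^9] = 1·5 − 3·1 + 3·3 − 1·6 = 5.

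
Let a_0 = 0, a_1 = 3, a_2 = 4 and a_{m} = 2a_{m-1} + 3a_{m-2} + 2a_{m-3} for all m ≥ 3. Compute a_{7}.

The ordinary generating function has denominator 1 - 2t - 3t^2 - 2t^3.
Iterating the recurrence: a_0,…,a_{7} = 0, 3, 4, 17, 52, 163, 516, 1625.

1625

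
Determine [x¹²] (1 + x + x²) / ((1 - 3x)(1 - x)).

The denominator gives the recurrence a_n = 4a_(n−1) − 3a_(n−2) for n ≥ 3; the numerator fixes a_0 = 1, a_1 = 5, a_2 = 18.
Iterating: 1, 5, 18, 57, 174, 525, 1578, 4737, 14214, 42645, 127938, 383817, 1151454, so a_12 = 1151454.

1151454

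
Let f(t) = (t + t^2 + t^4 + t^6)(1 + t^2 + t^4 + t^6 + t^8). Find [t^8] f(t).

3

(t + t^2 + t^4 + t^6) has coefficients 0,1,1,0,1,0,1 for degrees 0…6.
(1 + t^2 + t^4 + t^6 + t^8) has coefficients 1,0,1,0,1,0,1,0,1 for degrees 0…8.
[t^8] = 1·0 + 1·1 + 1·1 + 1·1 = 3.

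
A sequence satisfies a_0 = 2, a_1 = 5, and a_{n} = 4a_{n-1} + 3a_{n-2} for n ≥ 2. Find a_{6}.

11954

The ordinary generating function has denominator 1 - 4t - 3t^2.
Iterating the recurrence: a_0,…,a_{6} = 2, 5, 26, 119, 554, 2573, 11954.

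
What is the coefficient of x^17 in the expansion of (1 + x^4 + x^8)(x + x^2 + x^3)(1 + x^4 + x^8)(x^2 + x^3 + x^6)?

(1 + x^4 + x^8) has coefficients 1,0,0,0,1,0,0,0,1 for degrees 0…8.
(x + x^2 + x^3) has coefficients 0,1,1,1,0,0,0,0,0,0,0,0,0,0,0,0,0,0 for degrees 0…17.
Multiplying by (1 + x^4 + x^8) gives running coefficients 0,1,1,1,0,1,1,1,0,1,1,1,0,0,0,0,0,0 for degrees 0…17.
Finally multiplying by (x^2 + x^3 + x^6), the product of all factors after the first has coefficients 0,0,0,1,2,2,1,2,3,3,1,2,3,3,1,1,1,1 for degrees 0…17.
[x^17] = 1·1 + 1·3 + 1·3 = 7.

7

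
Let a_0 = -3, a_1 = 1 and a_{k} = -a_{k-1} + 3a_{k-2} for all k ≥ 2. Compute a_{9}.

2461

The ordinary generating function has denominator 1 + x - 3x^2.
Iterating the recurrence: a_0,…,a_{9} = -3, 1, -10, 13, -43, 82, -211, 457, -1090, 2461.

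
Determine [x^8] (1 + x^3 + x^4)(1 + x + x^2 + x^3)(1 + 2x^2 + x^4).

(1 + x^3 + x^4) has coefficients 1,0,0,1,1 for degrees 0…4.
(1 + x + x^2 + x^3) has coefficients 1,1,1,1,0,0,0,0,0 for degrees 0…8.
Finally multiplying by (1 + 2x^2 + x^4), the product of all factors after the first has coefficients 1,1,3,3,3,3,1,1,0 for degrees 0…8.
[x^8] = 1·0 + 1·3 + 1·3 = 6.

6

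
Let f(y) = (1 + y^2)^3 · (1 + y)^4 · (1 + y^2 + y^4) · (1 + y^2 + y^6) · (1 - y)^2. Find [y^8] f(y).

(1 + y^2)^3 has coefficients 1,0,3,0,3,0,1 for degrees 0…6.
(1 + y)^4 has coefficients 1,4,6,4,1,0,0,0,0 for degrees 0…8.
Multiplying by (1 + y^2 + y^4) gives running coefficients 1,4,7,8,8,8,7,4,1 for degrees 0…8.
Multiplying by (1 + y^2 + y^6) gives running coefficients 1,4,8,12,15,16,16,16,15 for degrees 0…8.
Finally multiplying by (1 - y)^2, the product of all factors after the first has coefficients 1,2,1,0,-1,-2,-1,0,-1 for degrees 0…8.
[y^8] = 1·(-1) + 3·(-1) + 3·(-1) + 1·1 = -6.

-6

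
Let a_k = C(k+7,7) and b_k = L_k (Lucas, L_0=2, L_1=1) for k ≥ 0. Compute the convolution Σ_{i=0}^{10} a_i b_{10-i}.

Write out a_i and b_{10-i} for i = 0,…,10 and sum the products.
Σ = 1·123 + 8·76 + 36·47 + 120·29 + 330·18 + 792·11 + 1716·7 + 3432·4 + 6435·3 + 11440·1 + 19448·2 = 115936.

115936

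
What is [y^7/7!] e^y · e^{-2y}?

-1

The EGF product rule gives c_7 = Σ_{k_1+k_2=7} C(7; k_1,k_2) · ∏ g_i(k_i), where e^y gives (1)^k; e^{-2y} gives (-2)^k.
g_1(k) for k = 0…7: 1, 1, 1, 1, 1, 1, 1, 1.
g_2(k) for k = 0…7: 1, -2, 4, -8, 16, -32, 64, -128.
c_7 = Σ_k C(7,k)·g_1(k)·g_2(7−k) = 1·1·(-128) + 7·1·64 + 21·1·(-32) + 35·1·16 + 35·1·(-8) + 21·1·4 + 7·1·(-2) + 1·1·1 = −128 + 448 − 672 + 560 − 280 + 84 − 14 + 1 = -1.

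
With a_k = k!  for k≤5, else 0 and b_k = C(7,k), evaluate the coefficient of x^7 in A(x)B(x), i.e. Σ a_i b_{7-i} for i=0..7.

3620

Write out a_i and b_{7-i} for i = 0,…,7 and sum the products.
Σ = 1·1 + 1·7 + 2·21 + 6·35 + 24·35 + 120·21 + 0·7 + 0·1 = 3620.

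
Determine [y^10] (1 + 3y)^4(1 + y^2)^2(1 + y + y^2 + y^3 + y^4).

405

(1 + 3y)^4 has coefficients 1,12,54,108,81 for degrees 0…4.
(1 + y^2)^2 has coefficients 1,0,2,0,1,0,0,0,0,0,0 for degrees 0…10.
Finally multiplying by (1 + y + y^2 + y^3 + y^4), the product of all factors after the first has coefficients 1,1,3,3,4,3,3,1,1,0,0 for degrees 0…10.
[y^10] = 1·0 + 12·0 + 54·1 + 108·1 + 81·3 = 405.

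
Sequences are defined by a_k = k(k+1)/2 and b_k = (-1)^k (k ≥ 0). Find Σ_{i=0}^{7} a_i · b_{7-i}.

This is [x^7] in the product of the two ordinary generating functions.
Σ = 0·(-1) + 1·1 + 3·(-1) + 6·1 + 10·(-1) + 15·1 + 21·(-1) + 28·1 = 16.

16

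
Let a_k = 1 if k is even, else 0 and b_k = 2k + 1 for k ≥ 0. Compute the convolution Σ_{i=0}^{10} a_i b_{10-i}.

66

This is [x^10] in the product of the two ordinary generating functions.
Σ = 1·21 + 0·19 + 1·17 + 0·15 + 1·13 + 0·11 + 1·9 + 0·7 + 1·5 + 0·3 + 1·1 = 66.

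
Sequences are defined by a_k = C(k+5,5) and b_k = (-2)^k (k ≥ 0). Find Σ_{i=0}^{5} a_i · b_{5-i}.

Write out a_i and b_{5-i} for i = 0,…,5 and sum the products.
Σ = 1·(-32) + 6·16 + 21·(-8) + 56·4 + 126·(-2) + 252·1 = 120.

120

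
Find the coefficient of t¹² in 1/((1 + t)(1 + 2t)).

The denominator gives the recurrence a_n = −3a_(n−1) − 2a_(n−2) for n ≥ 2; the numerator fixes a_0 = 1, a_1 = -3.
Iterating: 1, -3, 7, -15, 31, -63, 127, -255, 511, -1023, 2047, -4095, 8191, so a_12 = 8191.

8191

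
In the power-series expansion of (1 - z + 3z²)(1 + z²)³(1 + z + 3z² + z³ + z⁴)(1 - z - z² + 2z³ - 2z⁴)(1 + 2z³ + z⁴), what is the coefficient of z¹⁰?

(1 - z + 3z²) has coefficients 1,-1,3 for degrees 0…2.
(1 + z²)³ has coefficients 1,0,3,0,3,0,1,0,0,0,0 for degrees 0…10.
Multiplying by (1 + z + 3z² + z³ + z⁴) gives running coefficients 1,1,6,4,13,6,13,4,6,1,1 for degrees 0…10.
Multiplying by (1 - z - z² + 2z³ - 2z⁴) gives running coefficients 1,0,4,-1,3,-1,-10,3,-25,5,-24 for degrees 0…10.
Finally multiplying by (1 + 2z³ + z⁴), the product of all factors after the first has coefficients 1,0,4,1,4,7,-8,8,-24,-16,-28 for degrees 0…10.
[z¹⁰] = 1·(-28) − 1·(-16) + 3·(-24) = -84.

-84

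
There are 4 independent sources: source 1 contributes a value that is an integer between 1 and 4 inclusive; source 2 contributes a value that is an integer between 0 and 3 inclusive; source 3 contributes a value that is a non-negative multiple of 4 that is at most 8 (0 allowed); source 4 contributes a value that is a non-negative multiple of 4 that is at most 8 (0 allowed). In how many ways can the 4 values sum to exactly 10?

The generating function for the choices is (t + t^2 + t^3 + t^4)·(1 + t + t^2 + t^3)·(1 + t^4 + t^8)·(1 + t^4 + t^8); the count is [t^10].
(t + t^2 + t^3 + t^4) has coefficients 0,1,1,1,1 for degrees 0…4.
(1 + t + t^2 + t^3) has coefficients 1,1,1,1,0,0,0,0,0,0,0 for degrees 0…10.
Multiplying by (1 + t^4 + t^8) gives running coefficients 1,1,1,1,1,1,1,1,1,1,1 for degrees 0…10.
Finally multiplying by (1 + t^4 + t^8), the product of all factors after the first has coefficients 1,1,1,1,2,2,2,2,3,3,3 for degrees 0…10.
[t^10] = 1·3 + 1·3 + 1·2 + 1·2 = 10.

10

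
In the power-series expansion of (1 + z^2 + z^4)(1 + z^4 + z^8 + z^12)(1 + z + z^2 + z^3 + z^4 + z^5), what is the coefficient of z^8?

5

(1 + z^2 + z^4) has coefficients 1,0,1,0,1 for degrees 0…4.
(1 + z^4 + z^8 + z^12) has coefficients 1,0,0,0,1,0,0,0,1 for degrees 0…8.
Finally multiplying by (1 + z + z^2 + z^3 + z^4 + z^5), the product of all factors after the first has coefficients 1,1,1,1,2,2,1,1,2 for degrees 0…8.
[z^8] = 1·2 + 1·1 + 1·2 = 5.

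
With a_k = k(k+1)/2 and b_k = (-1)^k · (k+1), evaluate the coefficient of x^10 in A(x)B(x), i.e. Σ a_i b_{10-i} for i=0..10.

The convolution is the x^10 coefficient of A(x)B(x).
Σ = 0·11 + 1·(-10) + 3·9 + 6·(-8) + 10·7 + 15·(-6) + 21·5 + 28·(-4) + 36·3 + 45·(-2) + 55·1 = 15.

15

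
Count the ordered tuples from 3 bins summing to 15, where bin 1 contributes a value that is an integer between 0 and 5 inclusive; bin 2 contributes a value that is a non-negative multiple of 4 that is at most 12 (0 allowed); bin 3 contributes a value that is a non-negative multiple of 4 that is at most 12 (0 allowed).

4

The generating function for the choices is (1 + q + q^2 + q^3 + q^4 + q^5)·(1 + q^4 + q^8 + q^12)·(1 + q^4 + q^8 + q^12); the count is [q^15].
(1 + q + q^2 + q^3 + q^4 + q^5) has coefficients 1,1,1,1,1,1 for degrees 0…5.
(1 + q^4 + q^8 + q^12) has coefficients 1,0,0,0,1,0,0,0,1,0,0,0,1,0,0,0 for degrees 0…15.
Finally multiplying by (1 + q^4 + q^8 + q^12), the product of all factors after the first has coefficients 1,0,0,0,2,0,0,0,3,0,0,0,4,0,0,0 for degrees 0…15.
[q^15] = 1·0 + 1·0 + 1·0 + 1·4 + 1·0 + 1·0 = 4.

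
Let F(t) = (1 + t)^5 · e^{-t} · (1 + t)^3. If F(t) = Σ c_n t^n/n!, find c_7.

The EGF product rule gives c_7 = Σ_{k_1+k_2+k_3=7} C(7; k_1,k_2,k_3) · ∏ g_i(k_i), where (1+t)^5 gives the falling factorial (5)_k; e^{-t} gives (-1)^k; (1+t)^3 gives the falling factorial (3)_k.
g_1(k) for k = 0…7: 1, 5, 20, 60, 120, 120, 0, 0.
g_2(k) for k = 0…7: 1, -1, 1, -1, 1, -1, 1, -1.
g_3(k) for k = 0…7: 1, 3, 6, 6, 0, 0, 0, 0.
First combine the last two factors: h(k) = Σ_j C(k,j)·g_2(j)·g_3(k−j) for k = 0…7: 1, 2, 1, -4, 1, 14, -47, 104.
c_7 = Σ_k C(7,k)·g_1(k)·h(7−k) = 1·1·104 + 7·5·(-47) + 21·20·14 + 35·60·1 + 35·120·(-4) + 21·120·1 = 104 − 1645 + 5880 + 2100 − 16800 + 2520 = -7841.

-7841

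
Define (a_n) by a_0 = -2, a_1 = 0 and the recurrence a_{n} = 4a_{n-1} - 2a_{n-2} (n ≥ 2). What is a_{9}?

The ordinary generating function has denominator 1 - 4x + 2x^2.
Iterating the recurrence: a_0,…,a_{9} = -2, 0, 4, 16, 56, 192, 656, 2240, 7648, 26112.

26112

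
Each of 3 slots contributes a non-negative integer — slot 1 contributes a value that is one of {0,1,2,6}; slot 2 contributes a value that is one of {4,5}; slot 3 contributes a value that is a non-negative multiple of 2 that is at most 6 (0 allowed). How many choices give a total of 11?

The generating function for the choices is (1 + q + q² + q⁶)·(q⁴ + q⁵)·(1 + q² + q⁴ + q⁶); the count is [q¹¹].
(1 + q + q² + q⁶) has coefficients 1,1,1,0,0,0,1 for degrees 0…6.
(q⁴ + q⁵) has coefficients 0,0,0,0,1,1,0,0,0,0,0,0 for degrees 0…11.
Finally multiplying by (1 + q² + q⁴ + q⁶), the product of all factors after the first has coefficients 0,0,0,0,1,1,1,1,1,1,1,1 for degrees 0…11.
[q¹¹] = 1·1 + 1·1 + 1·1 + 1·1 = 4.

4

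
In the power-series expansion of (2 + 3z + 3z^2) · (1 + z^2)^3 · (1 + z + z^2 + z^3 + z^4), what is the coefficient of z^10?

17

(2 + 3z + 3z^2) has coefficients 2,3,3 for degrees 0…2.
(1 + z^2)^3 has coefficients 1,0,3,0,3,0,1,0,0,0,0 for degrees 0…10.
Finally multiplying by (1 + z + z^2 + z^3 + z^4), the product of all factors after the first has coefficients 1,1,4,4,7,6,7,4,4,1,1 for degrees 0…10.
[z^10] = 2·1 + 3·1 + 3·4 = 17.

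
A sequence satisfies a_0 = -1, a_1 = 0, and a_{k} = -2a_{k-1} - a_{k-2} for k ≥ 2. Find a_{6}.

5

The ordinary generating function has denominator 1 + 2y + y^2.
Iterating the recurrence: a_0,…,a_{6} = -1, 0, 1, -2, 3, -4, 5.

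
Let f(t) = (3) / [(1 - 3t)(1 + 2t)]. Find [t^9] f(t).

34815

The denominator gives the recurrence a_n = a_(n−1) + 6a_(n−2) for n ≥ 2; the numerator fixes a_0 = 3, a_1 = 3.
Iterating: 3, 3, 21, 39, 165, 399, 1389, 3783, 12117, 34815, so a_9 = 34815.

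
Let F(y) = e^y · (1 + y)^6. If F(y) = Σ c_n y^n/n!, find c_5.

4051

The EGF product rule gives c_5 = Σ_{k_1+k_2=5} C(5; k_1,k_2) · ∏ g_i(k_i), where e^y gives (1)^k; (1+y)^6 gives the falling factorial (6)_k.
g_1(k) for k = 0…5: 1, 1, 1, 1, 1, 1.
g_2(k) for k = 0…5: 1, 6, 30, 120, 360, 720.
c_5 = Σ_k C(5,k)·g_1(k)·g_2(5−k) = 1·1·720 + 5·1·360 + 10·1·120 + 10·1·30 + 5·1·6 + 1·1·1 = 720 + 1800 + 1200 + 300 + 30 + 1 = 4051.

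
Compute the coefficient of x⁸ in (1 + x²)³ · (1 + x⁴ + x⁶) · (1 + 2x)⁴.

190

(1 + x²)³ has coefficients 1,0,3,0,3,0,1 for degrees 0…6.
(1 + x⁴ + x⁶) has coefficients 1,0,0,0,1,0,1,0,0 for degrees 0…8.
Finally multiplying by (1 + 2x)⁴, the product of all factors after the first has coefficients 1,8,24,32,17,8,25,40,40 for degrees 0…8.
[x⁸] = 1·40 + 3·25 + 3·17 + 1·24 = 190.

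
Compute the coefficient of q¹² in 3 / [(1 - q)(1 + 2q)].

The denominator gives the recurrence a_n = −a_(n−1) + 2a_(n−2) for n ≥ 2; the numerator fixes a_0 = 3, a_1 = -3.
Iterating: 3, -3, 9, -15, 33, -63, 129, -255, 513, -1023, 2049, -4095, 8193, so a_12 = 8193.

8193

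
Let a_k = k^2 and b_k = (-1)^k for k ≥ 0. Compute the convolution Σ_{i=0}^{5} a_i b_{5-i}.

15

This is [x^5] in the product of the two ordinary generating functions.
Σ = 0·(-1) + 1·1 + 4·(-1) + 9·1 + 16·(-1) + 25·1 = 15.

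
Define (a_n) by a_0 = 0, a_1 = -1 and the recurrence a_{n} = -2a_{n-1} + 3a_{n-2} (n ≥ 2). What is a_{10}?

The ordinary generating function has denominator 1 + 2z - 3z^2.
Iterating the recurrence: a_0,…,a_{10} = 0, -1, 2, -7, 20, -61, 182, -547, 1640, -4921, 14762.

14762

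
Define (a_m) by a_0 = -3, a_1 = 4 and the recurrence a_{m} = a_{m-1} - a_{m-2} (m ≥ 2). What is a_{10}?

The ordinary generating function has denominator 1 - z + z^2.
Iterating the recurrence: a_0,…,a_{10} = -3, 4, 7, 3, -4, -7, -3, 4, 7, 3, -4.

-4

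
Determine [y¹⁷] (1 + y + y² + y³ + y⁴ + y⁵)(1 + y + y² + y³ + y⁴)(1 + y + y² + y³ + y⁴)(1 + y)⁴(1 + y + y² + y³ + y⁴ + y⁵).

(1 + y + y² + y³ + y⁴ + y⁵) has coefficients 1,1,1,1,1,1 for degrees 0…5.
(1 + y + y² + y³ + y⁴) has coefficients 1,1,1,1,1,0,0,0,0,0,0,0,0,0,0,0,0,0 for degrees 0…17.
Multiplying by (1 + y + y² + y³ + y⁴) gives running coefficients 1,2,3,4,5,4,3,2,1,0,0,0,0,0,0,0,0,0 for degrees 0…17.
Multiplying by (1 + y)⁴ gives running coefficients 1,6,17,32,48,62,68,62,48,32,17,6,1,0,0,0,0,0 for degrees 0…17.
Finally multiplying by (1 + y + y² + y³ + y⁴ + y⁵), the product of all factors after the first has coefficients 1,7,24,56,104,166,233,289,320,320,289,233,166,104,56,24,7,1 for degrees 0…17.
[y¹⁷] = 1·1 + 1·7 + 1·24 + 1·56 + 1·104 + 1·166 = 358.

358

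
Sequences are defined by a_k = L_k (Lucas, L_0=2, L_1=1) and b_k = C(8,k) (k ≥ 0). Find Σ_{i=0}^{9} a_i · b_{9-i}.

This is [x^9] in the product of the two ordinary generating functions.
Σ = 2·0 + 1·1 + 3·8 + 4·28 + 7·56 + 11·70 + 18·56 + 29·28 + 47·8 + 76·1 = 3571.

3571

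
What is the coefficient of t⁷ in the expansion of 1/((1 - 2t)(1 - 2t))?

The denominator gives the recurrence a_n = 4a_(n−1) − 4a_(n−2) for n ≥ 2; the numerator fixes a_0 = 1, a_1 = 4.
Iterating: 1, 4, 12, 32, 80, 192, 448, 1024, so a_7 = 1024.

1024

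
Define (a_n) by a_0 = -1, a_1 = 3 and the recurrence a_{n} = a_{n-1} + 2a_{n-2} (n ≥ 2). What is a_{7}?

87

The ordinary generating function has denominator 1 - x - 2x^2.
Iterating the recurrence: a_0,…,a_{7} = -1, 3, 1, 7, 9, 23, 41, 87.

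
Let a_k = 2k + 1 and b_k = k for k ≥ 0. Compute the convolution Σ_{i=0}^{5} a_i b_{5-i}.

55

Write out a_i and b_{5-i} for i = 0,…,5 and sum the products.
Σ = 1·5 + 3·4 + 5·3 + 7·2 + 9·1 + 11·0 = 55.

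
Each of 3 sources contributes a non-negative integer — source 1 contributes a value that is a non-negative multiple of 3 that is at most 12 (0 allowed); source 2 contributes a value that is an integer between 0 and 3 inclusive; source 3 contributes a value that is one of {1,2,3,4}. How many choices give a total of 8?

5

The generating function for the choices is (1 + y^3 + y^6 + y^9 + y^12)·(1 + y + y^2 + y^3)·(y + y^2 + y^3 + y^4); the count is [y^8].
(1 + y^3 + y^6 + y^9 + y^12) has coefficients 1,0,0,1,0,0,1,0,0 for degrees 0…8.
(1 + y + y^2 + y^3) has coefficients 1,1,1,1,0,0,0,0,0 for degrees 0…8.
Finally multiplying by (y + y^2 + y^3 + y^4), the product of all factors after the first has coefficients 0,1,2,3,4,3,2,1,0 for degrees 0…8.
[y^8] = 1·0 + 1·3 + 1·2 = 5.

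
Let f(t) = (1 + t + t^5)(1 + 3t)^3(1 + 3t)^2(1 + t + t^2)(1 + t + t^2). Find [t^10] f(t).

(1 + t + t^5) has coefficients 1,1,0,0,0,1 for degrees 0…5.
(1 + 3t)^3 has coefficients 1,9,27,27,0,0,0,0,0,0,0 for degrees 0…10.
Multiplying by (1 + 3t)^2 gives running coefficients 1,15,90,270,405,243,0,0,0,0,0 for degrees 0…10.
Multiplying by (1 + t + t^2) gives running coefficients 1,16,106,375,765,918,648,243,0,0,0 for degrees 0…10.
Finally multiplying by (1 + t + t^2), the product of all factors after the first has coefficients 1,17,123,497,1246,2058,2331,1809,891,243,0 for degrees 0…10.
[t^10] = 1·0 + 1·243 + 1·2058 = 2301.

2301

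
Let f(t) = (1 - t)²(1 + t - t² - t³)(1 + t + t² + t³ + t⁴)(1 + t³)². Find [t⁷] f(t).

4

(1 - t)² has coefficients 1,-2,1 for degrees 0…2.
(1 + t - t² - t³) has coefficients 1,1,-1,-1,0,0,0,0 for degrees 0…7.
Multiplying by (1 + t + t² + t³ + t⁴) gives running coefficients 1,2,1,0,0,-1,-2,-1 for degrees 0…7.
Finally multiplying by (1 + t³)², the product of all factors after the first has coefficients 1,2,1,2,4,1,-1,1 for degrees 0…7.
[t⁷] = 1·1 − 2·(-1) + 1·1 = 4.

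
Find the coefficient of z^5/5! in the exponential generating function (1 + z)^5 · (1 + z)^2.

The EGF product rule gives c_5 = Σ_{k_1+k_2=5} C(5; k_1,k_2) · ∏ g_i(k_i), where (1+z)^5 gives the falling factorial (5)_k; (1+z)^2 gives the falling factorial (2)_k.
g_1(k) for k = 0…5: 1, 5, 20, 60, 120, 120.
g_2(k) for k = 0…5: 1, 2, 2, 0, 0, 0.
c_5 = Σ_k C(5,k)·g_1(k)·g_2(5−k) = 10·60·2 + 5·120·2 + 1·120·1 = 1200 + 1200 + 120 = 2520.

2520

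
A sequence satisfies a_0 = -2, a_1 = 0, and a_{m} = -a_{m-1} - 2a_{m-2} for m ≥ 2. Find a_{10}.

-68

The ordinary generating function has denominator 1 + z + 2z^2.
Iterating the recurrence: a_0,…,a_{10} = -2, 0, 4, -4, -4, 12, -4, -20, 28, 12, -68.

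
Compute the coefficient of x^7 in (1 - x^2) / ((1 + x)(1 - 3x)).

The denominator gives the recurrence a_n = 2a_(n−1) + 3a_(n−2) for n ≥ 3; the numerator fixes a_0 = 1, a_1 = 2, a_2 = 6.
Iterating: 1, 2, 6, 18, 54, 162, 486, 1458, so a_7 = 1458.

1458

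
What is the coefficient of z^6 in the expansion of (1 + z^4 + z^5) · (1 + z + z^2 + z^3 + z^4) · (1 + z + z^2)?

6

(1 + z^4 + z^5) has coefficients 1,0,0,0,1,1 for degrees 0…5.
(1 + z + z^2 + z^3 + z^4) has coefficients 1,1,1,1,1,0,0 for degrees 0…6.
Finally multiplying by (1 + z + z^2), the product of all factors after the first has coefficients 1,2,3,3,3,2,1 for degrees 0…6.
[z^6] = 1·1 + 1·3 + 1·2 = 6.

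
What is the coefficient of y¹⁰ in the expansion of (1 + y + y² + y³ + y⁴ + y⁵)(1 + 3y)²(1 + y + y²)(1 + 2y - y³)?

-22

(1 + y + y² + y³ + y⁴ + y⁵) has coefficients 1,1,1,1,1,1 for degrees 0…5.
(1 + 3y)² has coefficients 1,6,9,0,0,0,0,0,0,0,0 for degrees 0…10.
Multiplying by (1 + y + y²) gives running coefficients 1,7,16,15,9,0,0,0,0,0,0 for degrees 0…10.
Finally multiplying by (1 + 2y - y³), the product of all factors after the first has coefficients 1,9,30,46,32,2,-15,-9,0,0,0 for degrees 0…10.
[y¹⁰] = 1·0 + 1·0 + 1·0 + 1·(-9) + 1·(-15) + 1·2 = -22.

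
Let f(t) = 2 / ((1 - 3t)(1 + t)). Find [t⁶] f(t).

Partial fractions give a closed form: a_n = (3/2)·3^n + (1/2)·(-1)^n.
At n = 6: a_6 = 1094.

1094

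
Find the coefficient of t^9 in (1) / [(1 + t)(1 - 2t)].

The denominator gives the recurrence a_n = a_(n−1) + 2a_(n−2) for n ≥ 2; the numerator fixes a_0 = 1, a_1 = 1.
Iterating: 1, 1, 3, 5, 11, 21, 43, 85, 171, 341, so a_9 = 341.

341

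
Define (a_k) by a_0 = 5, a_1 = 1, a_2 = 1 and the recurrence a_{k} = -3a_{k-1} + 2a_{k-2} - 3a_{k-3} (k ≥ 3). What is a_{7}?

The ordinary generating function has denominator 1 + 3q - 2q^2 + 3q^3.
Iterating the recurrence: a_0,…,a_{7} = 5, 1, 1, -16, 47, -176, 670, -2503.

-2503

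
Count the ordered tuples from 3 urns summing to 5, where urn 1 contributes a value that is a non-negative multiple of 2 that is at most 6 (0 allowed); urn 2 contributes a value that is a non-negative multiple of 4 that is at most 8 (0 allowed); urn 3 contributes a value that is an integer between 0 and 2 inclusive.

The generating function for the choices is (1 + z^2 + z^4 + z^6)·(1 + z^4 + z^8)·(1 + z + z^2); the count is [z^5].
(1 + z^2 + z^4 + z^6) has coefficients 1,0,1,0,1,0 for degrees 0…5.
(1 + z^4 + z^8) has coefficients 1,0,0,0,1,0 for degrees 0…5.
Finally multiplying by (1 + z + z^2), the product of all factors after the first has coefficients 1,1,1,0,1,1 for degrees 0…5.
[z^5] = 1·1 + 1·0 + 1·1 = 2.

2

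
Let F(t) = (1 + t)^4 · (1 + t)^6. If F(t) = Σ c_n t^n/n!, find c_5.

The EGF product rule gives c_5 = Σ_{k_1+k_2=5} C(5; k_1,k_2) · ∏ g_i(k_i), where (1+t)^4 gives the falling factorial (4)_k; (1+t)^6 gives the falling factorial (6)_k.
g_1(k) for k = 0…5: 1, 4, 12, 24, 24, 0.
g_2(k) for k = 0…5: 1, 6, 30, 120, 360, 720.
c_5 = Σ_k C(5,k)·g_1(k)·g_2(5−k) = 1·1·720 + 5·4·360 + 10·12·120 + 10·24·30 + 5·24·6 = 720 + 7200 + 14400 + 7200 + 720 = 30240.

30240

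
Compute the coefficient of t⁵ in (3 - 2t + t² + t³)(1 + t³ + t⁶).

(3 - 2t + t² + t³) has coefficients 3,-2,1,1 for degrees 0…3.
(1 + t³ + t⁶) has coefficients 1,0,0,1,0,0 for degrees 0…5.
[t⁵] = 3·0 − 2·0 + 1·1 + 1·0 = 1.

1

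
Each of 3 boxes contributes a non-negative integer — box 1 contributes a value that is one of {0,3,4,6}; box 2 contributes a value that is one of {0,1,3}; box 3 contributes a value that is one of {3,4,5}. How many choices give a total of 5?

2

The generating function for the choices is (1 + y³ + y⁴ + y⁶)·(1 + y + y³)·(y³ + y⁴ + y⁵); the count is [y⁵].
(1 + y³ + y⁴ + y⁶) has coefficients 1,0,0,1,1,0 for degrees 0…5.
(1 + y + y³) has coefficients 1,1,0,1,0,0 for degrees 0…5.
Finally multiplying by (y³ + y⁴ + y⁵), the product of all factors after the first has coefficients 0,0,0,1,2,2 for degrees 0…5.
[y⁵] = 1·2 + 1·0 + 1·0 = 2.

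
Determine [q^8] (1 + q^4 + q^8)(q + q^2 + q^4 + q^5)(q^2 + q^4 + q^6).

(1 + q^4 + q^8) has coefficients 1,0,0,0,1,0,0,0,1 for degrees 0…8.
(q + q^2 + q^4 + q^5) has coefficients 0,1,1,0,1,1,0,0,0 for degrees 0…8.
Finally multiplying by (q^2 + q^4 + q^6), the product of all factors after the first has coefficients 0,0,0,1,1,1,2,2,2 for degrees 0…8.
[q^8] = 1·2 + 1·1 + 1·0 = 3.

3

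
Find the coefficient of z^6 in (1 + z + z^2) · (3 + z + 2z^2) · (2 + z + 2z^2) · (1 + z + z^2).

31

(1 + z + z^2) has coefficients 1,1,1 for degrees 0…2.
(3 + z + 2z^2) has coefficients 3,1,2,0,0,0,0 for degrees 0…6.
Multiplying by (2 + z + 2z^2) gives running coefficients 6,5,11,4,4,0,0 for degrees 0…6.
Finally multiplying by (1 + z + z^2), the product of all factors after the first has coefficients 6,11,22,20,19,8,4 for degrees 0…6.
[z^6] = 1·4 + 1·8 + 1·19 = 31.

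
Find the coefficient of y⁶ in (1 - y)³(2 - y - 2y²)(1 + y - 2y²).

12

(1 - y)³ has coefficients 1,-3,3,-1 for degrees 0…3.
(2 - y - 2y²) has coefficients 2,-1,-2,0,0,0,0 for degrees 0…6.
Finally multiplying by (1 + y - 2y²), the product of all factors after the first has coefficients 2,1,-7,0,4,0,0 for degrees 0…6.
[y⁶] = 1·0 − 3·0 + 3·4 − 1·0 = 12.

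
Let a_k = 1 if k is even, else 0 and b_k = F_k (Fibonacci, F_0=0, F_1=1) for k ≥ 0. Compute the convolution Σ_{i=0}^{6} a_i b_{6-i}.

Write out a_i and b_{6-i} for i = 0,…,6 and sum the products.
Σ = 1·8 + 0·5 + 1·3 + 0·2 + 1·1 + 0·1 + 1·0 = 12.

12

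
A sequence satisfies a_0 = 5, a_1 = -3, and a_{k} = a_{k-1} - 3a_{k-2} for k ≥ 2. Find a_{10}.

The ordinary generating function has denominator 1 - q + 3q^2.
Iterating the recurrence: a_0,…,a_{10} = 5, -3, -18, -9, 45, 72, -63, -279, -90, 747, 1017.

1017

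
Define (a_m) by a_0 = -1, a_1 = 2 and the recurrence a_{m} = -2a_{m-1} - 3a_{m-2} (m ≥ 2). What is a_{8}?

-73

The ordinary generating function has denominator 1 + 2y + 3y^2.
Iterating the recurrence: a_0,…,a_{8} = -1, 2, -1, -4, 11, -10, -13, 56, -73.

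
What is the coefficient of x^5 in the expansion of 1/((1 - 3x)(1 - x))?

The denominator gives the recurrence a_n = 4a_(n−1) − 3a_(n−2) for n ≥ 2; the numerator fixes a_0 = 1, a_1 = 4.
Iterating: 1, 4, 13, 40, 121, 364, so a_5 = 364.

364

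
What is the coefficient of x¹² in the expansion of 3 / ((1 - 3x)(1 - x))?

2391483

Partial fractions give a closed form: a_n = (9/2)·3^n + (-3/2)·1^n.
At n = 12: a_12 = 2391483.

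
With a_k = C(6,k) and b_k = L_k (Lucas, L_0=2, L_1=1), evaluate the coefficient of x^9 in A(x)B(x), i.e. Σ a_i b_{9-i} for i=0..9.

1364

This is [x^9] in the product of the two ordinary generating functions.
Σ = 1·76 + 6·47 + 15·29 + 20·18 + 15·11 + 6·7 + 1·4 + 0·3 + 0·1 + 0·2 = 1364.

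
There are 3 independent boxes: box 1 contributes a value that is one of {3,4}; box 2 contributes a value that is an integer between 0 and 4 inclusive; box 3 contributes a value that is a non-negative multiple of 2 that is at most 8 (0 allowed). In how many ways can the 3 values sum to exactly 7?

The generating function for the choices is (x^3 + x^4)·(1 + x + x^2 + x^3 + x^4)·(1 + x^2 + x^4 + x^6 + x^8); the count is [x^7].
(x^3 + x^4) has coefficients 0,0,0,1,1 for degrees 0…4.
(1 + x + x^2 + x^3 + x^4) has coefficients 1,1,1,1,1,0,0,0 for degrees 0…7.
Finally multiplying by (1 + x^2 + x^4 + x^6 + x^8), the product of all factors after the first has coefficients 1,1,2,2,3,2,3,2 for degrees 0…7.
[x^7] = 1·3 + 1·2 = 5.

5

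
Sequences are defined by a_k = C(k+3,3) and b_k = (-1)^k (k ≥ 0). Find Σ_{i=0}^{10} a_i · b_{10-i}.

161

Write out a_i and b_{10-i} for i = 0,…,10 and sum the products.
Σ = 1·1 + 4·(-1) + 10·1 + 20·(-1) + 35·1 + 56·(-1) + 84·1 + 120·(-1) + 165·1 + 220·(-1) + 286·1 = 161.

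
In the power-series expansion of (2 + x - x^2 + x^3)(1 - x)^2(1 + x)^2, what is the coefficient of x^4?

4

(2 + x - x^2 + x^3) has coefficients 2,1,-1,1 for degrees 0…3.
(1 - x)^2 has coefficients 1,-2,1,0,0 for degrees 0…4.
Finally multiplying by (1 + x)^2, the product of all factors after the first has coefficients 1,0,-2,0,1 for degrees 0…4.
[x^4] = 2·1 + 1·0 − 1·(-2) + 1·0 = 4.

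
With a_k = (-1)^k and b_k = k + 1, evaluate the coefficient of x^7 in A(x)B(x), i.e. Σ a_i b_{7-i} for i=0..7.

4

This is [x^7] in the product of the two ordinary generating functions.
Σ = 1·8 − 1·7 + 1·6 − 1·5 + 1·4 − 1·3 + 1·2 − 1·1 = 4.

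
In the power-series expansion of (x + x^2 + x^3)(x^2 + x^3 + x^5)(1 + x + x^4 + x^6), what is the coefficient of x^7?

4

(x + x^2 + x^3) has coefficients 0,1,1,1 for degrees 0…3.
(x^2 + x^3 + x^5) has coefficients 0,0,1,1,0,1,0,0 for degrees 0…7.
Finally multiplying by (1 + x + x^4 + x^6), the product of all factors after the first has coefficients 0,0,1,2,1,1,2,1 for degrees 0…7.
[x^7] = 1·2 + 1·1 + 1·1 = 4.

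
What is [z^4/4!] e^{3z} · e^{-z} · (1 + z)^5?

1256

The EGF product rule gives c_4 = Σ_{k_1+k_2+k_3=4} C(4; k_1,k_2,k_3) · ∏ g_i(k_i), where e^{3z} gives (3)^k; e^{-z} gives (-1)^k; (1+z)^5 gives the falling factorial (5)_k.
g_1(k) for k = 0…4: 1, 3, 9, 27, 81.
g_2(k) for k = 0…4: 1, -1, 1, -1, 1.
g_3(k) for k = 0…4: 1, 5, 20, 60, 120.
First combine the last two factors: h(k) = Σ_j C(k,j)·g_2(j)·g_3(k−j) for k = 0…4: 1, 4, 11, 14, -19.
c_4 = Σ_k C(4,k)·g_1(k)·h(4−k) = 1·1·(-19) + 4·3·14 + 6·9·11 + 4·27·4 + 1·81·1 = −19 + 168 + 594 + 432 + 81 = 1256.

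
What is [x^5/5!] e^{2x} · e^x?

The EGF product rule gives c_5 = Σ_{k_1+k_2=5} C(5; k_1,k_2) · ∏ g_i(k_i), where e^{2x} gives (2)^k; e^x gives (1)^k.
g_1(k) for k = 0…5: 1, 2, 4, 8, 16, 32.
g_2(k) for k = 0…5: 1, 1, 1, 1, 1, 1.
c_5 = Σ_k C(5,k)·g_1(k)·g_2(5−k) = 1·1·1 + 5·2·1 + 10·4·1 + 10·8·1 + 5·16·1 + 1·32·1 = 1 + 10 + 40 + 80 + 80 + 32 = 243.

243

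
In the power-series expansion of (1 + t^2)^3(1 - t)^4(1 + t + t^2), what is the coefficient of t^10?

(1 + t^2)^3 has coefficients 1,0,3,0,3,0,1 for degrees 0…6.
(1 - t)^4 has coefficients 1,-4,6,-4,1,0,0,0,0,0,0 for degrees 0…10.
Finally multiplying by (1 + t + t^2), the product of all factors after the first has coefficients 1,-3,3,-2,3,-3,1,0,0,0,0 for degrees 0…10.
[t^10] = 1·0 + 3·0 + 3·1 + 1·3 = 6.

6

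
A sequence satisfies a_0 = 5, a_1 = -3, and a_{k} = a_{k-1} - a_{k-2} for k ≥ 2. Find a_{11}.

8

The ordinary generating function has denominator 1 - q + q^2.
Iterating the recurrence: a_0,…,a_{11} = 5, -3, -8, -5, 3, 8, 5, -3, -8, -5, 3, 8.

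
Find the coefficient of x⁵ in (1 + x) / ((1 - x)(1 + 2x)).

Partial fractions give a closed form: a_n = (2/3)·1^n + (1/3)·(-2)^n.
At n = 5: a_5 = -10.

-10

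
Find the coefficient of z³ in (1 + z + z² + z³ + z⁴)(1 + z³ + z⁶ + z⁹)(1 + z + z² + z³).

(1 + z + z² + z³ + z⁴) has coefficients 1,1,1,1 for degrees 0…3.
(1 + z³ + z⁶ + z⁹) has coefficients 1,0,0,1 for degrees 0…3.
Finally multiplying by (1 + z + z² + z³), the product of all factors after the first has coefficients 1,1,1,2 for degrees 0…3.
[z³] = 1·2 + 1·1 + 1·1 + 1·1 = 5.

5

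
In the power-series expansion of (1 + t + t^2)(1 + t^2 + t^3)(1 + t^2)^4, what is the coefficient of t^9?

15

(1 + t + t^2) has coefficients 1,1,1 for degrees 0…2.
(1 + t^2 + t^3) has coefficients 1,0,1,1,0,0,0,0,0,0 for degrees 0…9.
Finally multiplying by (1 + t^2)^4, the product of all factors after the first has coefficients 1,0,5,1,10,4,10,6,5,4 for degrees 0…9.
[t^9] = 1·4 + 1·5 + 1·6 = 15.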